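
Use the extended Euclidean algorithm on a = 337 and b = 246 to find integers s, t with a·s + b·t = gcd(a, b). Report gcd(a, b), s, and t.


Euclidean algorithm on (337, 246) — divide until remainder is 0:
  337 = 1 · 246 + 91
  246 = 2 · 91 + 64
  91 = 1 · 64 + 27
  64 = 2 · 27 + 10
  27 = 2 · 10 + 7
  10 = 1 · 7 + 3
  7 = 2 · 3 + 1
  3 = 3 · 1 + 0
gcd(337, 246) = 1.
Track Bezout coefficients alongside the remainders: start with r₀ = 337 = a·1 + b·0 (s = 1, t = 0) and r₁ = 246 = a·0 + b·1 (s = 0, t = 1); each new remainder r_{k+1} = r_{k-1} − q_k·r_k inherits s_{k+1} = s_{k-1} − q_k·s_k, t_{k+1} = t_{k-1} − q_k·t_k, so r_k = a·s_k + b·t_k at every step:
  q = 1: r = 91, s = 1 − 1·0 = 1, t = 0 − 1·1 = -1  (check: 337·1 + 246·(-1) = 91)
  q = 2: r = 64, s = 0 − 2·1 = -2, t = 1 − 2·(-1) = 3  (check: 337·(-2) + 246·3 = 64)
  q = 1: r = 27, s = 1 − 1·(-2) = 3, t = -1 − 1·3 = -4  (check: 337·3 + 246·(-4) = 27)
  q = 2: r = 10, s = -2 − 2·3 = -8, t = 3 − 2·(-4) = 11  (check: 337·(-8) + 246·11 = 10)
  q = 2: r = 7, s = 3 − 2·(-8) = 19, t = -4 − 2·11 = -26  (check: 337·19 + 246·(-26) = 7)
  q = 1: r = 3, s = -8 − 1·19 = -27, t = 11 − 1·(-26) = 37  (check: 337·(-27) + 246·37 = 3)
  q = 2: r = 1, s = 19 − 2·(-27) = 73, t = -26 − 2·37 = -100  (check: 337·73 + 246·(-100) = 1)
The row with r = 1 (the gcd) gives the Bezout coefficients s = 73, t = -100.
Result: 337 · (73) + 246 · (-100) = 1.

gcd(337, 246) = 1; s = 73, t = -100 (check: 337·73 + 246·(-100) = 1).


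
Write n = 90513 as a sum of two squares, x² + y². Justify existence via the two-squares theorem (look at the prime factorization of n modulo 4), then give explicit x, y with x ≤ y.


Step 1: Factor n = 90513 = 3^2 · 89 · 113.
Step 2: Check the mod-4 condition on each prime factor: 3 ≡ 3 (mod 4), exponent 2 (must be even); 89 ≡ 1 (mod 4), exponent 1; 113 ≡ 1 (mod 4), exponent 1.
All primes ≡ 3 (mod 4) appear to even exponent (or don't appear), so by the two-squares theorem n IS expressible as a sum of two squares.
Step 3: Build a representation. Group n = k² · m with k = 3 and m = 89 · 113 = 10057 (a product of primes ≡ 1 (mod 4)); a representation of m scales to one of n via (k·x)² + (k·y)² = k²(x² + y²). Each prime p ≡ 1 (mod 4) is itself a sum of two squares; find a² by testing p − a² for a perfect square:
  89: 89 − 1² = 88, 89 − 2² = 85, 89 − 3² = 80, 89 − 4² = 73, 89 − 5² = 64 = 8² ⇒ 89 = 5² + 8².
  113: 113 − 1² = 112, 113 − 2² = 109, 113 − 3² = 104, 113 − 4² = 97, 113 − 5² = 88, 113 − 6² = 77, 113 − 7² = 64 = 8² ⇒ 113 = 7² + 8².
  Combine using the Brahmagupta–Fibonacci identity (a² + b²)(c² + d²) = (ac − bd)² + (ad + bc)² = (ac + bd)² + (ad − bc)²:
  89 · 113 = 10057: from (5² + 8²)(7² + 8²), take (5·7 − 8·8, 5·8 + 8·7) = (35 − 64, 40 + 56) = (-29, 96); dropping signs (only squares matter) gives (29, 96); check 29² + 96² = 841 + 9216 = 10057 ✓.
  Scale by k = 3: (3·29, 3·96) = (87, 288).
Step 4: Order so x ≤ y and verify: 87² + 288² = 7569 + 82944 = 90513 = n. ✓

n = 90513 = 87² + 288² (one valid representation with x ≤ y).


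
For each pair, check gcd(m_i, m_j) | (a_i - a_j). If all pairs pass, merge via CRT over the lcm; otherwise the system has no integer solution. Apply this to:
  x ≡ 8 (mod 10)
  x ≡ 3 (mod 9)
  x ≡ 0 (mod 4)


Moduli 10, 9, 4 are not pairwise coprime, so CRT works modulo lcm(m_i) when all pairwise compatibility conditions hold.
Pairwise compatibility: gcd(m_i, m_j) must divide a_i - a_j for every pair.
Merge one congruence at a time:
  Start: x ≡ 8 (mod 10).
  Combine with x ≡ 3 (mod 9): gcd(10, 9) = 1; 3 - 8 = -5, which IS divisible by 1, so compatible.
    Write x = 8 + 10·t and substitute into x ≡ 3 (mod 9): 10·t ≡ 3 − 8 = -5 (mod 9).
    Reduce coefficients mod 9: 1·t ≡ 4 (mod 9).
    So t ≡ 4 (mod 9).
    Then x = 8 + 10·4 = 48, valid modulo lcm(10, 9) = 90: x ≡ 48 (mod 90).
  Combine with x ≡ 0 (mod 4): gcd(90, 4) = 2; 0 - 48 = -48, which IS divisible by 2, so compatible.
    Write x = 48 + 90·t and substitute into x ≡ 0 (mod 4): 90·t ≡ 0 − 48 = -48 (mod 4).
    Divide the congruence (and modulus) by g = 2: 45·t ≡ -24 (mod 2).
    Reduce coefficients mod 2: 1·t ≡ 0 (mod 2).
    So t ≡ 0 (mod 2).
    Then x = 48 + 90·0 = 48, valid modulo lcm(90, 4) = 180: x ≡ 48 (mod 180).
Verify: 48 mod 10 = 8, 48 mod 9 = 3, 48 mod 4 = 0.

x ≡ 48 (mod 180).


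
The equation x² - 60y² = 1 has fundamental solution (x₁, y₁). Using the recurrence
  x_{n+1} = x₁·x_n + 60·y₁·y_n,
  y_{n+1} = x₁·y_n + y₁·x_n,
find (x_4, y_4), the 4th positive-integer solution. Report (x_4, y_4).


Step 1: Find the fundamental solution (x₁, y₁) of x² - 60y² = 1.
  Expand √60 as a continued fraction. a₀ = ⌊√60⌋ = 7; iterate m_{k+1} = d_k·a_k − m_k, d_{k+1} = (60 − m_{k+1}²)/d_k, a_{k+1} = ⌊(a₀ + m_{k+1})/d_{k+1}⌋ (starting m₀ = 0, d₀ = 1), with convergents p_k = a_k·p_{k-1} + p_{k-2}, q_k = a_k·q_{k-1} + q_{k-2} (p₋₁ = 1, q₋₁ = 0):
  k = 0: a₀ = 7; p₀/q₀ = 7/1; p₀² − 60·q₀² = 49 − 60 = -11.
  k = 1: m = 7, d = 11, a = ⌊(7 + 7)/11⌋ = 1; p/q = (1·7 + 1)/(1·1 + 0) = 8/1; p² − 60·q² = 64 − 60 = 4.
  k = 2: m = 4, d = 4, a = ⌊(7 + 4)/4⌋ = 2; p/q = (2·8 + 7)/(2·1 + 1) = 23/3; p² − 60·q² = 529 − 540 = -11.
  k = 3: m = 4, d = 11, a = ⌊(7 + 4)/11⌋ = 1; p/q = (1·23 + 8)/(1·3 + 1) = 31/4; p² − 60·q² = 961 − 960 = 1.
  The first convergent with p² − 60·q² = 1 gives the fundamental solution (x₁, y₁) = (31, 4).
Step 2: Apply the recurrence (x_{n+1}, y_{n+1}) = (x₁x_n + 60y₁y_n, x₁y_n + y₁x_n) repeatedly.
  From (x_1, y_1) = (31, 4): x_2 = 31·31 + 60·4·4 = 1921; y_2 = 31·4 + 4·31 = 248.
  From (x_2, y_2) = (1921, 248): x_3 = 31·1921 + 60·4·248 = 119071; y_3 = 31·248 + 4·1921 = 15372.
  From (x_3, y_3) = (119071, 15372): x_4 = 31·119071 + 60·4·15372 = 7380481; y_4 = 31·15372 + 4·119071 = 952816.
Step 3: Verify x_4² - 60·y_4² = 54471499791361 - 54471499791360 = 1 (should be 1). ✓

(x_1, y_1) = (31, 4); (x_4, y_4) = (7380481, 952816).


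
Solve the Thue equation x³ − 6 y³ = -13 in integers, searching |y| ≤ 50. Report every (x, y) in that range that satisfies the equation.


The equation is x³ - 6y³ = -13. For fixed y, x³ = 6·y³ − 13, so a solution requires the RHS to be a perfect cube.
Strategy: iterate y from -50 to 50, compute RHS = 6·y³ − 13, and check whether it is a (positive or negative) perfect cube.
Check small values of y:
  y = 0: RHS = -13 is not a perfect cube.
  y = 1: RHS = -7 is not a perfect cube.
  y = -1: RHS = -19 is not a perfect cube.
  y = 2: RHS = 35 is not a perfect cube.
  y = -2: RHS = -61 is not a perfect cube.
  y = 3: RHS = 149 is not a perfect cube.
  y = -3: RHS = -175 is not a perfect cube.
Continuing the search up to |y| = 50 finds no solutions either.
No (x, y) in the scanned range satisfies the equation.

No integer solutions with |y| ≤ 50.


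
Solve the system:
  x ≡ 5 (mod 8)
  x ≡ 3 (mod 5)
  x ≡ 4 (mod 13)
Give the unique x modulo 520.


Moduli 8, 5, 13 are pairwise coprime; by CRT there is a unique solution modulo M = 8 · 5 · 13 = 520.
Solve pairwise, accumulating the modulus:
  Start with x ≡ 5 (mod 8).
  Combine with x ≡ 3 (mod 5): since gcd(8, 5) = 1, we get a unique residue mod 40.
    Write x = 5 + 8·t and substitute into x ≡ 3 (mod 5): 8·t ≡ 3 − 5 = -2 (mod 5).
    Reduce coefficients mod 5: 3·t ≡ 3 (mod 5).
    The inverse of 3 mod 5 is 2 (since 3·2 = 6 = 1·5 + 1), so t ≡ 2·3 = 6 ≡ 1 (mod 5).
    Then x = 5 + 8·1 = 13, valid modulo lcm(8, 5) = 40: x ≡ 13 (mod 40).
  Combine with x ≡ 4 (mod 13): since gcd(40, 13) = 1, we get a unique residue mod 520.
    Write x = 13 + 40·t and substitute into x ≡ 4 (mod 13): 40·t ≡ 4 − 13 = -9 (mod 13).
    Reduce coefficients mod 13: 1·t ≡ 4 (mod 13).
    So t ≡ 4 (mod 13).
    Then x = 13 + 40·4 = 173, valid modulo lcm(40, 13) = 520: x ≡ 173 (mod 520).
Verify: 173 mod 8 = 5 ✓, 173 mod 5 = 3 ✓, 173 mod 13 = 4 ✓.

x ≡ 173 (mod 520).


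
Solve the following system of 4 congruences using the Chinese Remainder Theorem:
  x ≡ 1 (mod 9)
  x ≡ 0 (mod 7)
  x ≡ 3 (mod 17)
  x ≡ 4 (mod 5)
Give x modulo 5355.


Product of moduli M = 9 · 7 · 17 · 5 = 5355.
Merge one congruence at a time:
  Start: x ≡ 1 (mod 9).
  Combine with x ≡ 0 (mod 7); new modulus lcm = 63.
    Write x = 1 + 9·t and substitute into x ≡ 0 (mod 7): 9·t ≡ 0 − 1 = -1 (mod 7).
    Reduce coefficients mod 7: 2·t ≡ 6 (mod 7).
    The inverse of 2 mod 7 is 4 (since 2·4 = 8 = 1·7 + 1), so t ≡ 4·6 = 24 ≡ 3 (mod 7).
    Then x = 1 + 9·3 = 28, valid modulo lcm(9, 7) = 63: x ≡ 28 (mod 63).
  Combine with x ≡ 3 (mod 17); new modulus lcm = 1071.
    Write x = 28 + 63·t and substitute into x ≡ 3 (mod 17): 63·t ≡ 3 − 28 = -25 (mod 17).
    Reduce coefficients mod 17: 12·t ≡ 9 (mod 17).
    The inverse of 12 mod 17 is 10 (since 12·10 = 120 = 7·17 + 1), so t ≡ 10·9 = 90 ≡ 5 (mod 17).
    Then x = 28 + 63·5 = 343, valid modulo lcm(63, 17) = 1071: x ≡ 343 (mod 1071).
  Combine with x ≡ 4 (mod 5); new modulus lcm = 5355.
    Write x = 343 + 1071·t and substitute into x ≡ 4 (mod 5): 1071·t ≡ 4 − 343 = -339 (mod 5).
    Reduce coefficients mod 5: 1·t ≡ 1 (mod 5).
    So t ≡ 1 (mod 5).
    Then x = 343 + 1071·1 = 1414, valid modulo lcm(1071, 5) = 5355: x ≡ 1414 (mod 5355).
Verify against each original: 1414 mod 9 = 1, 1414 mod 7 = 0, 1414 mod 17 = 3, 1414 mod 5 = 4.

x ≡ 1414 (mod 5355).


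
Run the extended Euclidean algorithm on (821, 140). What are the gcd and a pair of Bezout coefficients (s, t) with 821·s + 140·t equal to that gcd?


Euclidean algorithm on (821, 140) — divide until remainder is 0:
  821 = 5 · 140 + 121
  140 = 1 · 121 + 19
  121 = 6 · 19 + 7
  19 = 2 · 7 + 5
  7 = 1 · 5 + 2
  5 = 2 · 2 + 1
  2 = 2 · 1 + 0
gcd(821, 140) = 1.
Track Bezout coefficients alongside the remainders: start with r₀ = 821 = a·1 + b·0 (s = 1, t = 0) and r₁ = 140 = a·0 + b·1 (s = 0, t = 1); each new remainder r_{k+1} = r_{k-1} − q_k·r_k inherits s_{k+1} = s_{k-1} − q_k·s_k, t_{k+1} = t_{k-1} − q_k·t_k, so r_k = a·s_k + b·t_k at every step:
  q = 5: r = 121, s = 1 − 5·0 = 1, t = 0 − 5·1 = -5  (check: 821·1 + 140·(-5) = 121)
  q = 1: r = 19, s = 0 − 1·1 = -1, t = 1 − 1·(-5) = 6  (check: 821·(-1) + 140·6 = 19)
  q = 6: r = 7, s = 1 − 6·(-1) = 7, t = -5 − 6·6 = -41  (check: 821·7 + 140·(-41) = 7)
  q = 2: r = 5, s = -1 − 2·7 = -15, t = 6 − 2·(-41) = 88  (check: 821·(-15) + 140·88 = 5)
  q = 1: r = 2, s = 7 − 1·(-15) = 22, t = -41 − 1·88 = -129  (check: 821·22 + 140·(-129) = 2)
  q = 2: r = 1, s = -15 − 2·22 = -59, t = 88 − 2·(-129) = 346  (check: 821·(-59) + 140·346 = 1)
The row with r = 1 (the gcd) gives the Bezout coefficients s = -59, t = 346.
Result: 821 · (-59) + 140 · (346) = 1.

gcd(821, 140) = 1; s = -59, t = 346 (check: 821·(-59) + 140·346 = 1).


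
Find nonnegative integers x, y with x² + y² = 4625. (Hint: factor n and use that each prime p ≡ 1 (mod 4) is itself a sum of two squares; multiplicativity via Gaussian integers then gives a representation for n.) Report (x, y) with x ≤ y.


Step 1: Factor n = 4625 = 5^3 · 37.
Step 2: Check the mod-4 condition on each prime factor: 5 ≡ 1 (mod 4), exponent 3; 37 ≡ 1 (mod 4), exponent 1.
All primes ≡ 3 (mod 4) appear to even exponent (or don't appear), so by the two-squares theorem n IS expressible as a sum of two squares.
Step 3: Build a representation. Group n = k² · m with k = 5 and m = 5 · 37 = 185 (a product of primes ≡ 1 (mod 4)); a representation of m scales to one of n via (k·x)² + (k·y)² = k²(x² + y²). Each prime p ≡ 1 (mod 4) is itself a sum of two squares; find a² by testing p − a² for a perfect square:
  5: 5 − 1² = 4 = 2² ⇒ 5 = 1² + 2².
  37: 37 − 1² = 36 = 6² ⇒ 37 = 1² + 6².
  Combine using the Brahmagupta–Fibonacci identity (a² + b²)(c² + d²) = (ac − bd)² + (ad + bc)² = (ac + bd)² + (ad − bc)²:
  5 · 37 = 185: from (1² + 2²)(1² + 6²), take (1·1 − 2·6, 1·6 + 2·1) = (1 − 12, 6 + 2) = (-11, 8); dropping signs (only squares matter) gives (11, 8); check 11² + 8² = 121 + 64 = 185 ✓.
  Scale by k = 5: (5·11, 5·8) = (55, 40).
Step 4: Order so x ≤ y and verify: 40² + 55² = 1600 + 3025 = 4625 = n. ✓

n = 4625 = 40² + 55² (one valid representation with x ≤ y).


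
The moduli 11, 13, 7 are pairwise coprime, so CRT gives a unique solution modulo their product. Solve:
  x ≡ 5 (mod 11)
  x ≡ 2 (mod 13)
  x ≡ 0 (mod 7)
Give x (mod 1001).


Moduli 11, 13, 7 are pairwise coprime; by CRT there is a unique solution modulo M = 11 · 13 · 7 = 1001.
Solve pairwise, accumulating the modulus:
  Start with x ≡ 5 (mod 11).
  Combine with x ≡ 2 (mod 13): since gcd(11, 13) = 1, we get a unique residue mod 143.
    Write x = 5 + 11·t and substitute into x ≡ 2 (mod 13): 11·t ≡ 2 − 5 = -3 (mod 13).
    Reduce coefficients mod 13: 11·t ≡ 10 (mod 13).
    The inverse of 11 mod 13 is 6 (since 11·6 = 66 = 5·13 + 1), so t ≡ 6·10 = 60 ≡ 8 (mod 13).
    Then x = 5 + 11·8 = 93, valid modulo lcm(11, 13) = 143: x ≡ 93 (mod 143).
  Combine with x ≡ 0 (mod 7): since gcd(143, 7) = 1, we get a unique residue mod 1001.
    Write x = 93 + 143·t and substitute into x ≡ 0 (mod 7): 143·t ≡ 0 − 93 = -93 (mod 7).
    Reduce coefficients mod 7: 3·t ≡ 5 (mod 7).
    The inverse of 3 mod 7 is 5 (since 3·5 = 15 = 2·7 + 1), so t ≡ 5·5 = 25 ≡ 4 (mod 7).
    Then x = 93 + 143·4 = 665, valid modulo lcm(143, 7) = 1001: x ≡ 665 (mod 1001).
Verify: 665 mod 11 = 5 ✓, 665 mod 13 = 2 ✓, 665 mod 7 = 0 ✓.

x ≡ 665 (mod 1001).


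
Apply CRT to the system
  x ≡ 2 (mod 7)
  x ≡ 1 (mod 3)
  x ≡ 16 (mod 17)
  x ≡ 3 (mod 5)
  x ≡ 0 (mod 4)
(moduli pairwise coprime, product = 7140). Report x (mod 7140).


Product of moduli M = 7 · 3 · 17 · 5 · 4 = 7140.
Merge one congruence at a time:
  Start: x ≡ 2 (mod 7).
  Combine with x ≡ 1 (mod 3); new modulus lcm = 21.
    Write x = 2 + 7·t and substitute into x ≡ 1 (mod 3): 7·t ≡ 1 − 2 = -1 (mod 3).
    Reduce coefficients mod 3: 1·t ≡ 2 (mod 3).
    So t ≡ 2 (mod 3).
    Then x = 2 + 7·2 = 16, valid modulo lcm(7, 3) = 21: x ≡ 16 (mod 21).
  Combine with x ≡ 16 (mod 17); new modulus lcm = 357.
    Write x = 16 + 21·t and substitute into x ≡ 16 (mod 17): 21·t ≡ 16 − 16 = 0 (mod 17).
    Reduce coefficients mod 17: 4·t ≡ 0 (mod 17).
    The inverse of 4 mod 17 is 13 (since 4·13 = 52 = 3·17 + 1), so t ≡ 13·0 = 0 ≡ 0 (mod 17).
    Then x = 16 + 21·0 = 16, valid modulo lcm(21, 17) = 357: x ≡ 16 (mod 357).
  Combine with x ≡ 3 (mod 5); new modulus lcm = 1785.
    Write x = 16 + 357·t and substitute into x ≡ 3 (mod 5): 357·t ≡ 3 − 16 = -13 (mod 5).
    Reduce coefficients mod 5: 2·t ≡ 2 (mod 5).
    The inverse of 2 mod 5 is 3 (since 2·3 = 6 = 1·5 + 1), so t ≡ 3·2 = 6 ≡ 1 (mod 5).
    Then x = 16 + 357·1 = 373, valid modulo lcm(357, 5) = 1785: x ≡ 373 (mod 1785).
  Combine with x ≡ 0 (mod 4); new modulus lcm = 7140.
    Write x = 373 + 1785·t and substitute into x ≡ 0 (mod 4): 1785·t ≡ 0 − 373 = -373 (mod 4).
    Reduce coefficients mod 4: 1·t ≡ 3 (mod 4).
    So t ≡ 3 (mod 4).
    Then x = 373 + 1785·3 = 5728, valid modulo lcm(1785, 4) = 7140: x ≡ 5728 (mod 7140).
Verify against each original: 5728 mod 7 = 2, 5728 mod 3 = 1, 5728 mod 17 = 16, 5728 mod 5 = 3, 5728 mod 4 = 0.

x ≡ 5728 (mod 7140).


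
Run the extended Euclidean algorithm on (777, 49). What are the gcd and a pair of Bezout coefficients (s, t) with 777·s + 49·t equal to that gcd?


Euclidean algorithm on (777, 49) — divide until remainder is 0:
  777 = 15 · 49 + 42
  49 = 1 · 42 + 7
  42 = 6 · 7 + 0
gcd(777, 49) = 7.
Track Bezout coefficients alongside the remainders: start with r₀ = 777 = a·1 + b·0 (s = 1, t = 0) and r₁ = 49 = a·0 + b·1 (s = 0, t = 1); each new remainder r_{k+1} = r_{k-1} − q_k·r_k inherits s_{k+1} = s_{k-1} − q_k·s_k, t_{k+1} = t_{k-1} − q_k·t_k, so r_k = a·s_k + b·t_k at every step:
  q = 15: r = 42, s = 1 − 15·0 = 1, t = 0 − 15·1 = -15  (check: 777·1 + 49·(-15) = 42)
  q = 1: r = 7, s = 0 − 1·1 = -1, t = 1 − 1·(-15) = 16  (check: 777·(-1) + 49·16 = 7)
The row with r = 7 (the gcd) gives the Bezout coefficients s = -1, t = 16.
Result: 777 · (-1) + 49 · (16) = 7.

gcd(777, 49) = 7; s = -1, t = 16 (check: 777·(-1) + 49·16 = 7).


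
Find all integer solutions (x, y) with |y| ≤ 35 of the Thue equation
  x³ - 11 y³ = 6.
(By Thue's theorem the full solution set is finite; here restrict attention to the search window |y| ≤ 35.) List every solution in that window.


The equation is x³ - 11y³ = 6. For fixed y, x³ = 11·y³ + 6, so a solution requires the RHS to be a perfect cube.
Strategy: iterate y from -35 to 35, compute RHS = 11·y³ + 6, and check whether it is a (positive or negative) perfect cube.
Check small values of y:
  y = 0: RHS = 6 is not a perfect cube.
  y = 1: RHS = 17 is not a perfect cube.
  y = -1: RHS = -5 is not a perfect cube.
  y = 2: RHS = 94 is not a perfect cube.
  y = -2: RHS = -82 is not a perfect cube.
  y = 3: RHS = 303 is not a perfect cube.
  y = -3: RHS = -291 is not a perfect cube.
Continuing the search up to |y| = 35 finds no solutions either.
No (x, y) in the scanned range satisfies the equation.

No integer solutions with |y| ≤ 35.


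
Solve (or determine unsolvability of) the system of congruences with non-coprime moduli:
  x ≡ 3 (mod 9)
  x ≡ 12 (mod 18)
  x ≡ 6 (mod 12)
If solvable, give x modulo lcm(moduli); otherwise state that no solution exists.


Moduli 9, 18, 12 are not pairwise coprime, so CRT works modulo lcm(m_i) when all pairwise compatibility conditions hold.
Pairwise compatibility: gcd(m_i, m_j) must divide a_i - a_j for every pair.
Merge one congruence at a time:
  Start: x ≡ 3 (mod 9).
  Combine with x ≡ 12 (mod 18): gcd(9, 18) = 9; 12 - 3 = 9, which IS divisible by 9, so compatible.
    Write x = 3 + 9·t and substitute into x ≡ 12 (mod 18): 9·t ≡ 12 − 3 = 9 (mod 18).
    Divide the congruence (and modulus) by g = 9: 1·t ≡ 1 (mod 2).
    So t ≡ 1 (mod 2).
    Then x = 3 + 9·1 = 12, valid modulo lcm(9, 18) = 18: x ≡ 12 (mod 18).
  Combine with x ≡ 6 (mod 12): gcd(18, 12) = 6; 6 - 12 = -6, which IS divisible by 6, so compatible.
    Write x = 12 + 18·t and substitute into x ≡ 6 (mod 12): 18·t ≡ 6 − 12 = -6 (mod 12).
    Divide the congruence (and modulus) by g = 6: 3·t ≡ -1 (mod 2).
    Reduce coefficients mod 2: 1·t ≡ 1 (mod 2).
    So t ≡ 1 (mod 2).
    Then x = 12 + 18·1 = 30, valid modulo lcm(18, 12) = 36: x ≡ 30 (mod 36).
Verify: 30 mod 9 = 3, 30 mod 18 = 12, 30 mod 12 = 6.

x ≡ 30 (mod 36).


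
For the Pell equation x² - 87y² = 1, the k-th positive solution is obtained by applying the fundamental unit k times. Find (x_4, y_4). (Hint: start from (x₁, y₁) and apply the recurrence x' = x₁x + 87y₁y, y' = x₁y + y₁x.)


Step 1: Find the fundamental solution (x₁, y₁) of x² - 87y² = 1.
  Expand √87 as a continued fraction. a₀ = ⌊√87⌋ = 9; iterate m_{k+1} = d_k·a_k − m_k, d_{k+1} = (87 − m_{k+1}²)/d_k, a_{k+1} = ⌊(a₀ + m_{k+1})/d_{k+1}⌋ (starting m₀ = 0, d₀ = 1), with convergents p_k = a_k·p_{k-1} + p_{k-2}, q_k = a_k·q_{k-1} + q_{k-2} (p₋₁ = 1, q₋₁ = 0):
  k = 0: a₀ = 9; p₀/q₀ = 9/1; p₀² − 87·q₀² = 81 − 87 = -6.
  k = 1: m = 9, d = 6, a = ⌊(9 + 9)/6⌋ = 3; p/q = (3·9 + 1)/(3·1 + 0) = 28/3; p² − 87·q² = 784 − 783 = 1.
  The first convergent with p² − 87·q² = 1 gives the fundamental solution (x₁, y₁) = (28, 3).
Step 2: Apply the recurrence (x_{n+1}, y_{n+1}) = (x₁x_n + 87y₁y_n, x₁y_n + y₁x_n) repeatedly.
  From (x_1, y_1) = (28, 3): x_2 = 28·28 + 87·3·3 = 1567; y_2 = 28·3 + 3·28 = 168.
  From (x_2, y_2) = (1567, 168): x_3 = 28·1567 + 87·3·168 = 87724; y_3 = 28·168 + 3·1567 = 9405.
  From (x_3, y_3) = (87724, 9405): x_4 = 28·87724 + 87·3·9405 = 4910977; y_4 = 28·9405 + 3·87724 = 526512.
Step 3: Verify x_4² - 87·y_4² = 24117695094529 - 24117695094528 = 1 (should be 1). ✓

(x_1, y_1) = (28, 3); (x_4, y_4) = (4910977, 526512).


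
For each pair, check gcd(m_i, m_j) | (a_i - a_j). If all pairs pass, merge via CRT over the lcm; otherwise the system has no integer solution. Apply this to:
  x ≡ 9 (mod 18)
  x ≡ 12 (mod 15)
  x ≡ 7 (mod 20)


Moduli 18, 15, 20 are not pairwise coprime, so CRT works modulo lcm(m_i) when all pairwise compatibility conditions hold.
Pairwise compatibility: gcd(m_i, m_j) must divide a_i - a_j for every pair.
Merge one congruence at a time:
  Start: x ≡ 9 (mod 18).
  Combine with x ≡ 12 (mod 15): gcd(18, 15) = 3; 12 - 9 = 3, which IS divisible by 3, so compatible.
    Write x = 9 + 18·t and substitute into x ≡ 12 (mod 15): 18·t ≡ 12 − 9 = 3 (mod 15).
    Divide the congruence (and modulus) by g = 3: 6·t ≡ 1 (mod 5).
    Reduce coefficients mod 5: 1·t ≡ 1 (mod 5).
    So t ≡ 1 (mod 5).
    Then x = 9 + 18·1 = 27, valid modulo lcm(18, 15) = 90: x ≡ 27 (mod 90).
  Combine with x ≡ 7 (mod 20): gcd(90, 20) = 10; 7 - 27 = -20, which IS divisible by 10, so compatible.
    Write x = 27 + 90·t and substitute into x ≡ 7 (mod 20): 90·t ≡ 7 − 27 = -20 (mod 20).
    Divide the congruence (and modulus) by g = 10: 9·t ≡ -2 (mod 2).
    Reduce coefficients mod 2: 1·t ≡ 0 (mod 2).
    So t ≡ 0 (mod 2).
    Then x = 27 + 90·0 = 27, valid modulo lcm(90, 20) = 180: x ≡ 27 (mod 180).
Verify: 27 mod 18 = 9, 27 mod 15 = 12, 27 mod 20 = 7.

x ≡ 27 (mod 180).


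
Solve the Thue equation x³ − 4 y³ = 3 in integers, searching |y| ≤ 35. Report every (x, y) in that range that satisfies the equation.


The equation is x³ - 4y³ = 3. For fixed y, x³ = 4·y³ + 3, so a solution requires the RHS to be a perfect cube.
Strategy: iterate y from -35 to 35, compute RHS = 4·y³ + 3, and check whether it is a (positive or negative) perfect cube.
Check small values of y:
  y = 0: RHS = 3 is not a perfect cube.
  y = 1: RHS = 7 is not a perfect cube.
  y = -1: RHS = -1 = (-1)³ ⇒ x = -1 works.
  y = 2: RHS = 35 is not a perfect cube.
  y = -2: RHS = -29 is not a perfect cube.
  y = 3: RHS = 111 is not a perfect cube.
  y = -3: RHS = -105 is not a perfect cube.
Continuing the search up to |y| = 35 finds no further solutions beyond those listed.
Collected solutions: (-1, -1).

Solutions (with |y| ≤ 35): (-1, -1).


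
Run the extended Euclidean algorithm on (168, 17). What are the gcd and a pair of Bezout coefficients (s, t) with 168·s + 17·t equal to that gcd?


Euclidean algorithm on (168, 17) — divide until remainder is 0:
  168 = 9 · 17 + 15
  17 = 1 · 15 + 2
  15 = 7 · 2 + 1
  2 = 2 · 1 + 0
gcd(168, 17) = 1.
Track Bezout coefficients alongside the remainders: start with r₀ = 168 = a·1 + b·0 (s = 1, t = 0) and r₁ = 17 = a·0 + b·1 (s = 0, t = 1); each new remainder r_{k+1} = r_{k-1} − q_k·r_k inherits s_{k+1} = s_{k-1} − q_k·s_k, t_{k+1} = t_{k-1} − q_k·t_k, so r_k = a·s_k + b·t_k at every step:
  q = 9: r = 15, s = 1 − 9·0 = 1, t = 0 − 9·1 = -9  (check: 168·1 + 17·(-9) = 15)
  q = 1: r = 2, s = 0 − 1·1 = -1, t = 1 − 1·(-9) = 10  (check: 168·(-1) + 17·10 = 2)
  q = 7: r = 1, s = 1 − 7·(-1) = 8, t = -9 − 7·10 = -79  (check: 168·8 + 17·(-79) = 1)
The row with r = 1 (the gcd) gives the Bezout coefficients s = 8, t = -79.
Result: 168 · (8) + 17 · (-79) = 1.

gcd(168, 17) = 1; s = 8, t = -79 (check: 168·8 + 17·(-79) = 1).


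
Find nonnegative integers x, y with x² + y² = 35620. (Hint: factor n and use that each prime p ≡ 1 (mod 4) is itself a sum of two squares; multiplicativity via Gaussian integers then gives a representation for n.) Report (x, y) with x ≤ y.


Step 1: Factor n = 35620 = 2^2 · 5 · 13 · 137.
Step 2: Check the mod-4 condition on each prime factor: 2 = 2 (special); 5 ≡ 1 (mod 4), exponent 1; 13 ≡ 1 (mod 4), exponent 1; 137 ≡ 1 (mod 4), exponent 1.
All primes ≡ 3 (mod 4) appear to even exponent (or don't appear), so by the two-squares theorem n IS expressible as a sum of two squares.
Step 3: Build a representation. Group n = k² · m with k = 2 and m = 5 · 13 · 137 = 8905 (a product of primes ≡ 1 (mod 4)); a representation of m scales to one of n via (k·x)² + (k·y)² = k²(x² + y²). Each prime p ≡ 1 (mod 4) is itself a sum of two squares; find a² by testing p − a² for a perfect square:
  5: 5 − 1² = 4 = 2² ⇒ 5 = 1² + 2².
  13: 13 − 1² = 12, 13 − 2² = 9 = 3² ⇒ 13 = 2² + 3².
  137: 137 − 1² = 136, 137 − 2² = 133, 137 − 3² = 128, 137 − 4² = 121 = 11² ⇒ 137 = 4² + 11².
  Combine using the Brahmagupta–Fibonacci identity (a² + b²)(c² + d²) = (ac − bd)² + (ad + bc)² = (ac + bd)² + (ad − bc)²:
  5 · 13 = 65: from (1² + 2²)(2² + 3²), take (1·2 − 2·3, 1·3 + 2·2) = (2 − 6, 3 + 4) = (-4, 7); dropping signs (only squares matter) gives (4, 7); check 4² + 7² = 16 + 49 = 65 ✓.
  65 · 137 = 8905: from (4² + 7²)(4² + 11²), take (4·4 − 7·11, 4·11 + 7·4) = (16 − 77, 44 + 28) = (-61, 72); dropping signs (only squares matter) gives (61, 72); check 61² + 72² = 3721 + 5184 = 8905 ✓.
  Scale by k = 2: (2·61, 2·72) = (122, 144).
Step 4: Order so x ≤ y and verify: 122² + 144² = 14884 + 20736 = 35620 = n. ✓

n = 35620 = 122² + 144² (one valid representation with x ≤ y).


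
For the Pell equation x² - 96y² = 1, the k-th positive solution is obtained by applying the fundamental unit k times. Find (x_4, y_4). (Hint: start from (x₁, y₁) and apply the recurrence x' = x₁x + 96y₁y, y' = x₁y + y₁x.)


Step 1: Find the fundamental solution (x₁, y₁) of x² - 96y² = 1.
  Expand √96 as a continued fraction. a₀ = ⌊√96⌋ = 9; iterate m_{k+1} = d_k·a_k − m_k, d_{k+1} = (96 − m_{k+1}²)/d_k, a_{k+1} = ⌊(a₀ + m_{k+1})/d_{k+1}⌋ (starting m₀ = 0, d₀ = 1), with convergents p_k = a_k·p_{k-1} + p_{k-2}, q_k = a_k·q_{k-1} + q_{k-2} (p₋₁ = 1, q₋₁ = 0):
  k = 0: a₀ = 9; p₀/q₀ = 9/1; p₀² − 96·q₀² = 81 − 96 = -15.
  k = 1: m = 9, d = 15, a = ⌊(9 + 9)/15⌋ = 1; p/q = (1·9 + 1)/(1·1 + 0) = 10/1; p² − 96·q² = 100 − 96 = 4.
  k = 2: m = 6, d = 4, a = ⌊(9 + 6)/4⌋ = 3; p/q = (3·10 + 9)/(3·1 + 1) = 39/4; p² − 96·q² = 1521 − 1536 = -15.
  k = 3: m = 6, d = 15, a = ⌊(9 + 6)/15⌋ = 1; p/q = (1·39 + 10)/(1·4 + 1) = 49/5; p² − 96·q² = 2401 − 2400 = 1.
  The first convergent with p² − 96·q² = 1 gives the fundamental solution (x₁, y₁) = (49, 5).
Step 2: Apply the recurrence (x_{n+1}, y_{n+1}) = (x₁x_n + 96y₁y_n, x₁y_n + y₁x_n) repeatedly.
  From (x_1, y_1) = (49, 5): x_2 = 49·49 + 96·5·5 = 4801; y_2 = 49·5 + 5·49 = 490.
  From (x_2, y_2) = (4801, 490): x_3 = 49·4801 + 96·5·490 = 470449; y_3 = 49·490 + 5·4801 = 48015.
  From (x_3, y_3) = (470449, 48015): x_4 = 49·470449 + 96·5·48015 = 46099201; y_4 = 49·48015 + 5·470449 = 4704980.
Step 3: Verify x_4² - 96·y_4² = 2125136332838401 - 2125136332838400 = 1 (should be 1). ✓

(x_1, y_1) = (49, 5); (x_4, y_4) = (46099201, 4704980).


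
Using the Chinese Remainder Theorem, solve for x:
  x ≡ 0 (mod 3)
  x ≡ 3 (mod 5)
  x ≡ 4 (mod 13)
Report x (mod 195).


Moduli 3, 5, 13 are pairwise coprime; by CRT there is a unique solution modulo M = 3 · 5 · 13 = 195.
Solve pairwise, accumulating the modulus:
  Start with x ≡ 0 (mod 3).
  Combine with x ≡ 3 (mod 5): since gcd(3, 5) = 1, we get a unique residue mod 15.
    Write x = 0 + 3·t and substitute into x ≡ 3 (mod 5): 3·t ≡ 3 − 0 = 3 (mod 5).
    The inverse of 3 mod 5 is 2 (since 3·2 = 6 = 1·5 + 1), so t ≡ 2·3 = 6 ≡ 1 (mod 5).
    Then x = 0 + 3·1 = 3, valid modulo lcm(3, 5) = 15: x ≡ 3 (mod 15).
  Combine with x ≡ 4 (mod 13): since gcd(15, 13) = 1, we get a unique residue mod 195.
    Write x = 3 + 15·t and substitute into x ≡ 4 (mod 13): 15·t ≡ 4 − 3 = 1 (mod 13).
    Reduce coefficients mod 13: 2·t ≡ 1 (mod 13).
    The inverse of 2 mod 13 is 7 (since 2·7 = 14 = 1·13 + 1), so t ≡ 7·1 = 7 ≡ 7 (mod 13).
    Then x = 3 + 15·7 = 108, valid modulo lcm(15, 13) = 195: x ≡ 108 (mod 195).
Verify: 108 mod 3 = 0 ✓, 108 mod 5 = 3 ✓, 108 mod 13 = 4 ✓.

x ≡ 108 (mod 195).


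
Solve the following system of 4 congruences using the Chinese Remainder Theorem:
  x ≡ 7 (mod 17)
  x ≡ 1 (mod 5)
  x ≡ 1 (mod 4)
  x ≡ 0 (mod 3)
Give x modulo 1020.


Product of moduli M = 17 · 5 · 4 · 3 = 1020.
Merge one congruence at a time:
  Start: x ≡ 7 (mod 17).
  Combine with x ≡ 1 (mod 5); new modulus lcm = 85.
    Write x = 7 + 17·t and substitute into x ≡ 1 (mod 5): 17·t ≡ 1 − 7 = -6 (mod 5).
    Reduce coefficients mod 5: 2·t ≡ 4 (mod 5).
    The inverse of 2 mod 5 is 3 (since 2·3 = 6 = 1·5 + 1), so t ≡ 3·4 = 12 ≡ 2 (mod 5).
    Then x = 7 + 17·2 = 41, valid modulo lcm(17, 5) = 85: x ≡ 41 (mod 85).
  Combine with x ≡ 1 (mod 4); new modulus lcm = 340.
    Write x = 41 + 85·t and substitute into x ≡ 1 (mod 4): 85·t ≡ 1 − 41 = -40 (mod 4).
    Reduce coefficients mod 4: 1·t ≡ 0 (mod 4).
    So t ≡ 0 (mod 4).
    Then x = 41 + 85·0 = 41, valid modulo lcm(85, 4) = 340: x ≡ 41 (mod 340).
  Combine with x ≡ 0 (mod 3); new modulus lcm = 1020.
    Write x = 41 + 340·t and substitute into x ≡ 0 (mod 3): 340·t ≡ 0 − 41 = -41 (mod 3).
    Reduce coefficients mod 3: 1·t ≡ 1 (mod 3).
    So t ≡ 1 (mod 3).
    Then x = 41 + 340·1 = 381, valid modulo lcm(340, 3) = 1020: x ≡ 381 (mod 1020).
Verify against each original: 381 mod 17 = 7, 381 mod 5 = 1, 381 mod 4 = 1, 381 mod 3 = 0.

x ≡ 381 (mod 1020).


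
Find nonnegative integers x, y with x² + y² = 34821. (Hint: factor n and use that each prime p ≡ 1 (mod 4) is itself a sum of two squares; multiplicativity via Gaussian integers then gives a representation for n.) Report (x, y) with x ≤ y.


Step 1: Factor n = 34821 = 3^2 · 53 · 73.
Step 2: Check the mod-4 condition on each prime factor: 3 ≡ 3 (mod 4), exponent 2 (must be even); 53 ≡ 1 (mod 4), exponent 1; 73 ≡ 1 (mod 4), exponent 1.
All primes ≡ 3 (mod 4) appear to even exponent (or don't appear), so by the two-squares theorem n IS expressible as a sum of two squares.
Step 3: Build a representation. Group n = k² · m with k = 3 and m = 53 · 73 = 3869 (a product of primes ≡ 1 (mod 4)); a representation of m scales to one of n via (k·x)² + (k·y)² = k²(x² + y²). Each prime p ≡ 1 (mod 4) is itself a sum of two squares; find a² by testing p − a² for a perfect square:
  53: 53 − 1² = 52, 53 − 2² = 49 = 7² ⇒ 53 = 2² + 7².
  73: 73 − 1² = 72, 73 − 2² = 69, 73 − 3² = 64 = 8² ⇒ 73 = 3² + 8².
  Combine using the Brahmagupta–Fibonacci identity (a² + b²)(c² + d²) = (ac − bd)² + (ad + bc)² = (ac + bd)² + (ad − bc)²:
  53 · 73 = 3869: from (2² + 7²)(3² + 8²), take (2·3 − 7·8, 2·8 + 7·3) = (6 − 56, 16 + 21) = (-50, 37); dropping signs (only squares matter) gives (50, 37); check 50² + 37² = 2500 + 1369 = 3869 ✓.
  Scale by k = 3: (3·50, 3·37) = (150, 111).
Step 4: Order so x ≤ y and verify: 111² + 150² = 12321 + 22500 = 34821 = n. ✓

n = 34821 = 111² + 150² (one valid representation with x ≤ y).


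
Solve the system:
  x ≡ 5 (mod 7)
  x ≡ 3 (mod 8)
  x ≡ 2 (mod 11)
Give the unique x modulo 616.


Moduli 7, 8, 11 are pairwise coprime; by CRT there is a unique solution modulo M = 7 · 8 · 11 = 616.
Solve pairwise, accumulating the modulus:
  Start with x ≡ 5 (mod 7).
  Combine with x ≡ 3 (mod 8): since gcd(7, 8) = 1, we get a unique residue mod 56.
    Write x = 5 + 7·t and substitute into x ≡ 3 (mod 8): 7·t ≡ 3 − 5 = -2 (mod 8).
    Reduce coefficients mod 8: 7·t ≡ 6 (mod 8).
    The inverse of 7 mod 8 is 7 (since 7·7 = 49 = 6·8 + 1), so t ≡ 7·6 = 42 ≡ 2 (mod 8).
    Then x = 5 + 7·2 = 19, valid modulo lcm(7, 8) = 56: x ≡ 19 (mod 56).
  Combine with x ≡ 2 (mod 11): since gcd(56, 11) = 1, we get a unique residue mod 616.
    Write x = 19 + 56·t and substitute into x ≡ 2 (mod 11): 56·t ≡ 2 − 19 = -17 (mod 11).
    Reduce coefficients mod 11: 1·t ≡ 5 (mod 11).
    So t ≡ 5 (mod 11).
    Then x = 19 + 56·5 = 299, valid modulo lcm(56, 11) = 616: x ≡ 299 (mod 616).
Verify: 299 mod 7 = 5 ✓, 299 mod 8 = 3 ✓, 299 mod 11 = 2 ✓.

x ≡ 299 (mod 616).


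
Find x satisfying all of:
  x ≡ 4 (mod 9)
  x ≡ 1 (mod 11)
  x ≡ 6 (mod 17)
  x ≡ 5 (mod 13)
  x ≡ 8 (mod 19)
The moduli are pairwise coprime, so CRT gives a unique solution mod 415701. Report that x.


Product of moduli M = 9 · 11 · 17 · 13 · 19 = 415701.
Merge one congruence at a time:
  Start: x ≡ 4 (mod 9).
  Combine with x ≡ 1 (mod 11); new modulus lcm = 99.
    Write x = 4 + 9·t and substitute into x ≡ 1 (mod 11): 9·t ≡ 1 − 4 = -3 (mod 11).
    Reduce coefficients mod 11: 9·t ≡ 8 (mod 11).
    The inverse of 9 mod 11 is 5 (since 9·5 = 45 = 4·11 + 1), so t ≡ 5·8 = 40 ≡ 7 (mod 11).
    Then x = 4 + 9·7 = 67, valid modulo lcm(9, 11) = 99: x ≡ 67 (mod 99).
  Combine with x ≡ 6 (mod 17); new modulus lcm = 1683.
    Write x = 67 + 99·t and substitute into x ≡ 6 (mod 17): 99·t ≡ 6 − 67 = -61 (mod 17).
    Reduce coefficients mod 17: 14·t ≡ 7 (mod 17).
    The inverse of 14 mod 17 is 11 (since 14·11 = 154 = 9·17 + 1), so t ≡ 11·7 = 77 ≡ 9 (mod 17).
    Then x = 67 + 99·9 = 958, valid modulo lcm(99, 17) = 1683: x ≡ 958 (mod 1683).
  Combine with x ≡ 5 (mod 13); new modulus lcm = 21879.
    Write x = 958 + 1683·t and substitute into x ≡ 5 (mod 13): 1683·t ≡ 5 − 958 = -953 (mod 13).
    Reduce coefficients mod 13: 6·t ≡ 9 (mod 13).
    The inverse of 6 mod 13 is 11 (since 6·11 = 66 = 5·13 + 1), so t ≡ 11·9 = 99 ≡ 8 (mod 13).
    Then x = 958 + 1683·8 = 14422, valid modulo lcm(1683, 13) = 21879: x ≡ 14422 (mod 21879).
  Combine with x ≡ 8 (mod 19); new modulus lcm = 415701.
    Write x = 14422 + 21879·t and substitute into x ≡ 8 (mod 19): 21879·t ≡ 8 − 14422 = -14414 (mod 19).
    Reduce coefficients mod 19: 10·t ≡ 7 (mod 19).
    The inverse of 10 mod 19 is 2 (since 10·2 = 20 = 1·19 + 1), so t ≡ 2·7 = 14 ≡ 14 (mod 19).
    Then x = 14422 + 21879·14 = 320728, valid modulo lcm(21879, 19) = 415701: x ≡ 320728 (mod 415701).
Verify against each original: 320728 mod 9 = 4, 320728 mod 11 = 1, 320728 mod 17 = 6, 320728 mod 13 = 5, 320728 mod 19 = 8.

x ≡ 320728 (mod 415701).


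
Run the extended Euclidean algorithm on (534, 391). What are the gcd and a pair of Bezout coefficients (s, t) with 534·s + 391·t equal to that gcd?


Euclidean algorithm on (534, 391) — divide until remainder is 0:
  534 = 1 · 391 + 143
  391 = 2 · 143 + 105
  143 = 1 · 105 + 38
  105 = 2 · 38 + 29
  38 = 1 · 29 + 9
  29 = 3 · 9 + 2
  9 = 4 · 2 + 1
  2 = 2 · 1 + 0
gcd(534, 391) = 1.
Track Bezout coefficients alongside the remainders: start with r₀ = 534 = a·1 + b·0 (s = 1, t = 0) and r₁ = 391 = a·0 + b·1 (s = 0, t = 1); each new remainder r_{k+1} = r_{k-1} − q_k·r_k inherits s_{k+1} = s_{k-1} − q_k·s_k, t_{k+1} = t_{k-1} − q_k·t_k, so r_k = a·s_k + b·t_k at every step:
  q = 1: r = 143, s = 1 − 1·0 = 1, t = 0 − 1·1 = -1  (check: 534·1 + 391·(-1) = 143)
  q = 2: r = 105, s = 0 − 2·1 = -2, t = 1 − 2·(-1) = 3  (check: 534·(-2) + 391·3 = 105)
  q = 1: r = 38, s = 1 − 1·(-2) = 3, t = -1 − 1·3 = -4  (check: 534·3 + 391·(-4) = 38)
  q = 2: r = 29, s = -2 − 2·3 = -8, t = 3 − 2·(-4) = 11  (check: 534·(-8) + 391·11 = 29)
  q = 1: r = 9, s = 3 − 1·(-8) = 11, t = -4 − 1·11 = -15  (check: 534·11 + 391·(-15) = 9)
  q = 3: r = 2, s = -8 − 3·11 = -41, t = 11 − 3·(-15) = 56  (check: 534·(-41) + 391·56 = 2)
  q = 4: r = 1, s = 11 − 4·(-41) = 175, t = -15 − 4·56 = -239  (check: 534·175 + 391·(-239) = 1)
The row with r = 1 (the gcd) gives the Bezout coefficients s = 175, t = -239.
Result: 534 · (175) + 391 · (-239) = 1.

gcd(534, 391) = 1; s = 175, t = -239 (check: 534·175 + 391·(-239) = 1).


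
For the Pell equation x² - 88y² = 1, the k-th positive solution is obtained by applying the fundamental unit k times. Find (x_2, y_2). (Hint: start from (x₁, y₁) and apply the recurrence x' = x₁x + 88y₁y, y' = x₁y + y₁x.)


Step 1: Find the fundamental solution (x₁, y₁) of x² - 88y² = 1.
  Expand √88 as a continued fraction. a₀ = ⌊√88⌋ = 9; iterate m_{k+1} = d_k·a_k − m_k, d_{k+1} = (88 − m_{k+1}²)/d_k, a_{k+1} = ⌊(a₀ + m_{k+1})/d_{k+1}⌋ (starting m₀ = 0, d₀ = 1), with convergents p_k = a_k·p_{k-1} + p_{k-2}, q_k = a_k·q_{k-1} + q_{k-2} (p₋₁ = 1, q₋₁ = 0):
  k = 0: a₀ = 9; p₀/q₀ = 9/1; p₀² − 88·q₀² = 81 − 88 = -7.
  k = 1: m = 9, d = 7, a = ⌊(9 + 9)/7⌋ = 2; p/q = (2·9 + 1)/(2·1 + 0) = 19/2; p² − 88·q² = 361 − 352 = 9.
  k = 2: m = 5, d = 9, a = ⌊(9 + 5)/9⌋ = 1; p/q = (1·19 + 9)/(1·2 + 1) = 28/3; p² − 88·q² = 784 − 792 = -8.
  k = 3: m = 4, d = 8, a = ⌊(9 + 4)/8⌋ = 1; p/q = (1·28 + 19)/(1·3 + 2) = 47/5; p² − 88·q² = 2209 − 2200 = 9.
  k = 4: m = 4, d = 9, a = ⌊(9 + 4)/9⌋ = 1; p/q = (1·47 + 28)/(1·5 + 3) = 75/8; p² − 88·q² = 5625 − 5632 = -7.
  k = 5: m = 5, d = 7, a = ⌊(9 + 5)/7⌋ = 2; p/q = (2·75 + 47)/(2·8 + 5) = 197/21; p² − 88·q² = 38809 − 38808 = 1.
  The first convergent with p² − 88·q² = 1 gives the fundamental solution (x₁, y₁) = (197, 21).
Step 2: Apply the recurrence (x_{n+1}, y_{n+1}) = (x₁x_n + 88y₁y_n, x₁y_n + y₁x_n) repeatedly.
  From (x_1, y_1) = (197, 21): x_2 = 197·197 + 88·21·21 = 77617; y_2 = 197·21 + 21·197 = 8274.
Step 3: Verify x_2² - 88·y_2² = 6024398689 - 6024398688 = 1 (should be 1). ✓

(x_1, y_1) = (197, 21); (x_2, y_2) = (77617, 8274).


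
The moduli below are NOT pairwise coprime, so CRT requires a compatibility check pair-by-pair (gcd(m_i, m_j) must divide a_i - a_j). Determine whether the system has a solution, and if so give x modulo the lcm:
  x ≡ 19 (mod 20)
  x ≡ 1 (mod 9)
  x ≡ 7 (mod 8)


Moduli 20, 9, 8 are not pairwise coprime, so CRT works modulo lcm(m_i) when all pairwise compatibility conditions hold.
Pairwise compatibility: gcd(m_i, m_j) must divide a_i - a_j for every pair.
Merge one congruence at a time:
  Start: x ≡ 19 (mod 20).
  Combine with x ≡ 1 (mod 9): gcd(20, 9) = 1; 1 - 19 = -18, which IS divisible by 1, so compatible.
    Write x = 19 + 20·t and substitute into x ≡ 1 (mod 9): 20·t ≡ 1 − 19 = -18 (mod 9).
    Reduce coefficients mod 9: 2·t ≡ 0 (mod 9).
    The inverse of 2 mod 9 is 5 (since 2·5 = 10 = 1·9 + 1), so t ≡ 5·0 = 0 ≡ 0 (mod 9).
    Then x = 19 + 20·0 = 19, valid modulo lcm(20, 9) = 180: x ≡ 19 (mod 180).
  Combine with x ≡ 7 (mod 8): gcd(180, 8) = 4; 7 - 19 = -12, which IS divisible by 4, so compatible.
    Write x = 19 + 180·t and substitute into x ≡ 7 (mod 8): 180·t ≡ 7 − 19 = -12 (mod 8).
    Divide the congruence (and modulus) by g = 4: 45·t ≡ -3 (mod 2).
    Reduce coefficients mod 2: 1·t ≡ 1 (mod 2).
    So t ≡ 1 (mod 2).
    Then x = 19 + 180·1 = 199, valid modulo lcm(180, 8) = 360: x ≡ 199 (mod 360).
Verify: 199 mod 20 = 19, 199 mod 9 = 1, 199 mod 8 = 7.

x ≡ 199 (mod 360).


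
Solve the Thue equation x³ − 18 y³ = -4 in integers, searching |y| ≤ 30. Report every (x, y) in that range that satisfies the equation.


The equation is x³ - 18y³ = -4. For fixed y, x³ = 18·y³ − 4, so a solution requires the RHS to be a perfect cube.
Strategy: iterate y from -30 to 30, compute RHS = 18·y³ − 4, and check whether it is a (positive or negative) perfect cube.
Check small values of y:
  y = 0: RHS = -4 is not a perfect cube.
  y = 1: RHS = 14 is not a perfect cube.
  y = -1: RHS = -22 is not a perfect cube.
  y = 2: RHS = 140 is not a perfect cube.
  y = -2: RHS = -148 is not a perfect cube.
  y = 3: RHS = 482 is not a perfect cube.
  y = -3: RHS = -490 is not a perfect cube.
Continuing the search up to |y| = 30 finds no solutions either.
No (x, y) in the scanned range satisfies the equation.

No integer solutions with |y| ≤ 30.
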